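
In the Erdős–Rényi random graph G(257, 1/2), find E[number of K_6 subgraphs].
E[# K_6] = C(257, 6) · (1/2)^C(6, 2) = 377342351232 / 2^15 = 2947987119/256 ≈ 11515574.683594

For each 6-subset S of vertices (there are C(257, 6) = 377342351232 such S), let X_S = 1 if S induces a K_6 (all C(6, 2) = 15 edges present). Then P(X_S = 1) = (1/2)^15 = 1/32768. By linearity of expectation, E[# K_6] = C(257, 6) · (1/2)^15 = 377342351232 / 32768 = 2947987119/256 ≈ 11515574.683594.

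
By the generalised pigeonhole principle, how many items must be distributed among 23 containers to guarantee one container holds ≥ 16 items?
n = (16 − 1)·23 + 1 = 346

By the generalised pigeonhole principle, to guarantee some box contains ≥ r objects we need more than (r − 1) · k objects total. Threshold: n = (r − 1) · k + 1. With r = 16 and k = 23: n = 15 · 23 + 1 = 345 + 1 = 346. For n = 345 = 15 · 23, we can put exactly 15 objects in every box, avoiding 16 in any single one — so 346 is tight.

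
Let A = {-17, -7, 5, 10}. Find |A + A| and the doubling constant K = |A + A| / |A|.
K = |A + A| / |A| = 10/4 = 5/2

Enumerate A + A = {a + b : a, b ∈ A}. With |A| = 4, there are |A|^2 = 16 ordered sum pairs; collecting distinct values, A + A = {-34, -24, -14, -12, -7, -2, 3, 10, 15, 20}, so |A + A| = 10. Thus K = 10/4 = 5/2. For comparison, the minimum possible |A + A| over all 4-element sets is 2·4 − 1 = 7 (so min K = 7/4), attained only by arithmetic progressions.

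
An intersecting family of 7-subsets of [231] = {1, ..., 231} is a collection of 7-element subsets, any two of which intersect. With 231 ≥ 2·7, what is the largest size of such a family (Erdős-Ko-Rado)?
max |F| = C(230, 6) = 192522939225

The Erdős-Ko-Rado theorem states: for n ≥ 2k, an intersecting family of k-subsets of an n-element set has size at most C(n − 1, k − 1), with equality for 'star' families {A ⊆ [n] : |A| = k, i ∈ A} (fix an element i). For n = 231, k = 7: C(230, 6) = 192522939225.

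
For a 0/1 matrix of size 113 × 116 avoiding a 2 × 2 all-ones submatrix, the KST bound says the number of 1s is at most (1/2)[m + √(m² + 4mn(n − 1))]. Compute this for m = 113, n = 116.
z(113, 116; 2, 2) ≤ (1/2)[113 + √(113² + 4·113·116·115)] = (1/2)[113 + √6042449] = 1285.5697

Kővári–Sós–Turán: let r_1, ..., r_113 be the row sums and z = Σ r_i the total number of 1s. Each pair of columns can share at most one row with both entries 1 (else a 2×2 all-ones block appears), so Σ_i C(r_i, 2) ≤ C(116, 2) = 6670. By convexity Σ_i C(r_i, 2) ≥ 113·C(z/113, 2) = z(z − 113)/(2·113), giving z² − 113z − 113·116·115 ≤ 0 and hence z ≤ (1/2)[113 + √(12769 + 4·1507420)] = (1/2)[113 + √6042449] ≈ (1/2)(113 + 2458.1393) = 1285.5697.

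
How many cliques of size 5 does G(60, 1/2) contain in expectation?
E[# K_5] = C(60, 5) · (1/2)^C(5, 2) = 5461512 / 2^10 = 682689/128 = 5333.5078125

For each 5-subset S of vertices (there are C(60, 5) = 5461512 such S), let X_S = 1 if S induces a K_5 (all C(5, 2) = 10 edges present). Then P(X_S = 1) = (1/2)^10 = 1/1024. By linearity of expectation, E[# K_5] = C(60, 5) · (1/2)^10 = 5461512 / 1024 = 682689/128 = 5333.5078125.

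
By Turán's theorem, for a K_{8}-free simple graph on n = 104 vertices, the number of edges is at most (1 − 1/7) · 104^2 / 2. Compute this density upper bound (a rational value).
Turán density bound = (6/7) · 104^2/2 = 32448/7 ≈ 4635.4286

Turán's theorem: ex(n, K_{r+1}) is achieved by the complete r-partite Turán graph T(n, r) with parts as balanced as possible, and is at most (1 − 1/r) · n^2/2. For r = 7, n = 104: the density bound is (6/7) · 10816/2 = 32448/7 ≈ 4635.4286. The integer-valued extremum is e(T(104, 7)) = 4635, which is strictly less than the density bound 32448/7 since 7 ∤ 104 (the parts of T(104, 7) cannot all be equal).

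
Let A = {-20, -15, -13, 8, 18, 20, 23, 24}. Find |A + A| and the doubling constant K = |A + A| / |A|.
K = |A + A| / |A| = 34/8 = 17/4

Enumerate A + A = {a + b : a, b ∈ A}. With |A| = 8, there are |A|^2 = 64 ordered sum pairs; collecting distinct values, A + A = {-40, -35, -33, -30, -28, -26, -12, -7, -5, -2, 0, 3, 4, 5, 7, 8, 9, 10, 11, 16, 26, 28, 31, 32, 36, 38, 40, 41, 42, 43, 44, 46, 47, 48}, so |A + A| = 34. Thus K = 34/8 = 17/4. For comparison, the minimum possible |A + A| over all 8-element sets is 2·8 − 1 = 15 (so min K = 15/8), attained only by arithmetic progressions.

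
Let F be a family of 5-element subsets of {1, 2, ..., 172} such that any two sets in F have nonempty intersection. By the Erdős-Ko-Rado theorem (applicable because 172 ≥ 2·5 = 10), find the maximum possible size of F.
max |F| = C(171, 4) = 34389810

The Erdős-Ko-Rado theorem states: for n ≥ 2k, an intersecting family of k-subsets of an n-element set has size at most C(n − 1, k − 1), with equality for 'star' families {A ⊆ [n] : |A| = k, i ∈ A} (fix an element i). For n = 172, k = 5: C(171, 4) = 34389810.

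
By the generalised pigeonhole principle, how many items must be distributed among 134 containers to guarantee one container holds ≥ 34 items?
n = (34 − 1)·134 + 1 = 4423

By the generalised pigeonhole principle, to guarantee some box contains ≥ r objects we need more than (r − 1) · k objects total. Threshold: n = (r − 1) · k + 1. With r = 34 and k = 134: n = 33 · 134 + 1 = 4422 + 1 = 4423. For n = 4422 = 33 · 134, we can put exactly 33 objects in every box, avoiding 34 in any single one — so 4423 is tight.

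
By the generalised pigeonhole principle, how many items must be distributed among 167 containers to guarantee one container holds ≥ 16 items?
n = (16 − 1)·167 + 1 = 2506

By the generalised pigeonhole principle, to guarantee some box contains ≥ r objects we need more than (r − 1) · k objects total. Threshold: n = (r − 1) · k + 1. With r = 16 and k = 167: n = 15 · 167 + 1 = 2505 + 1 = 2506. For n = 2505 = 15 · 167, we can put exactly 15 objects in every box, avoiding 16 in any single one — so 2506 is tight.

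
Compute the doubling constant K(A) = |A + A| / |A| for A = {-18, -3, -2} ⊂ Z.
K = |A + A| / |A| = 6/3 = 2

Enumerate A + A = {a + b : a, b ∈ A}. With |A| = 3, there are |A|^2 = 9 ordered sum pairs; collecting distinct values, A + A = {-36, -21, -20, -6, -5, -4}, so |A + A| = 6. Thus K = 6/3 = 2. For comparison, the minimum possible |A + A| over all 3-element sets is 2·3 − 1 = 5 (so min K = 5/3), attained only by arithmetic progressions.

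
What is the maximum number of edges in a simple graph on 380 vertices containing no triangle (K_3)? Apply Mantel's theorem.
ex(380, K_3) = ⌊380^2/4⌋ = 36100

Mantel (1907): a triangle-free graph on n vertices has at most ⌊n^2/4⌋ edges, with equality for the complete bipartite graph K_{⌊n/2⌋, ⌈n/2⌉}. For n = 380: ⌊380^2/4⌋ = ⌊144400/4⌋ = 36100. The extremal graph is K_{190, 190}, which has 190·190 = 36100 edges.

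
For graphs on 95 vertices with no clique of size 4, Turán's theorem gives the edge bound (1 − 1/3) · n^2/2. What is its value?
Turán density bound = (2/3) · 95^2/2 = 9025/3 ≈ 3008.3333

Turán's theorem: ex(n, K_{r+1}) is achieved by the complete r-partite Turán graph T(n, r) with parts as balanced as possible, and is at most (1 − 1/r) · n^2/2. For r = 3, n = 95: the density bound is (2/3) · 9025/2 = 9025/3 ≈ 3008.3333. The integer-valued extremum is e(T(95, 3)) = 3008, which is strictly less than the density bound 9025/3 since 3 ∤ 95 (the parts of T(95, 3) cannot all be equal).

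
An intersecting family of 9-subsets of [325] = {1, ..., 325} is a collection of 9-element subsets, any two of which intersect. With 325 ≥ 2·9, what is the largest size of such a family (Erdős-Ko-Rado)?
max |F| = C(324, 8) = 2760672930113736

The Erdős-Ko-Rado theorem states: for n ≥ 2k, an intersecting family of k-subsets of an n-element set has size at most C(n − 1, k − 1), with equality for 'star' families {A ⊆ [n] : |A| = k, i ∈ A} (fix an element i). For n = 325, k = 9: C(324, 8) = 2760672930113736.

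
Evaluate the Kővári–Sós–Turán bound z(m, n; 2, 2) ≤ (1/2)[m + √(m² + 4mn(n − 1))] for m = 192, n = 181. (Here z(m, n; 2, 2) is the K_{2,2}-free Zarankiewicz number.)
z(192, 181; 2, 2) ≤ (1/2)[192 + √(192² + 4·192·181·180)] = (1/2)[192 + √25058304] = 2598.9135

Kővári–Sós–Turán: let r_1, ..., r_192 be the row sums and z = Σ r_i the total number of 1s. Each pair of columns can share at most one row with both entries 1 (else a 2×2 all-ones block appears), so Σ_i C(r_i, 2) ≤ C(181, 2) = 16290. By convexity Σ_i C(r_i, 2) ≥ 192·C(z/192, 2) = z(z − 192)/(2·192), giving z² − 192z − 192·181·180 ≤ 0 and hence z ≤ (1/2)[192 + √(36864 + 4·6255360)] = (1/2)[192 + √25058304] ≈ (1/2)(192 + 5005.827) = 2598.9135.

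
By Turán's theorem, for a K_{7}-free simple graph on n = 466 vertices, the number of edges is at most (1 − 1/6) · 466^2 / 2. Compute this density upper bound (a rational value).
Turán density bound = (5/6) · 466^2/2 = 271445/3 ≈ 90481.6667

Turán's theorem: ex(n, K_{r+1}) is achieved by the complete r-partite Turán graph T(n, r) with parts as balanced as possible, and is at most (1 − 1/r) · n^2/2. For r = 6, n = 466: the density bound is (5/6) · 217156/2 = 271445/3 ≈ 90481.6667. The integer-valued extremum is e(T(466, 6)) = 90481, which is strictly less than the density bound 271445/3 since 6 ∤ 466 (the parts of T(466, 6) cannot all be equal).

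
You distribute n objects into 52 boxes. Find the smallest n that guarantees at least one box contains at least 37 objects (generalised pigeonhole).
n = (37 − 1)·52 + 1 = 1873

By the generalised pigeonhole principle, to guarantee some box contains ≥ r objects we need more than (r − 1) · k objects total. Threshold: n = (r − 1) · k + 1. With r = 37 and k = 52: n = 36 · 52 + 1 = 1872 + 1 = 1873. For n = 1872 = 36 · 52, we can put exactly 36 objects in every box, avoiding 37 in any single one — so 1873 is tight.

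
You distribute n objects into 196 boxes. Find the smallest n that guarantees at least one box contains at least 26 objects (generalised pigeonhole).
n = (26 − 1)·196 + 1 = 4901

By the generalised pigeonhole principle, to guarantee some box contains ≥ r objects we need more than (r − 1) · k objects total. Threshold: n = (r − 1) · k + 1. With r = 26 and k = 196: n = 25 · 196 + 1 = 4900 + 1 = 4901. For n = 4900 = 25 · 196, we can put exactly 25 objects in every box, avoiding 26 in any single one — so 4901 is tight.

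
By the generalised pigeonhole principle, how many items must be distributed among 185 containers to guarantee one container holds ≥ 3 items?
n = (3 − 1)·185 + 1 = 371

By the generalised pigeonhole principle, to guarantee some box contains ≥ r objects we need more than (r − 1) · k objects total. Threshold: n = (r − 1) · k + 1. With r = 3 and k = 185: n = 2 · 185 + 1 = 370 + 1 = 371. For n = 370 = 2 · 185, we can put exactly 2 objects in every box, avoiding 3 in any single one — so 371 is tight.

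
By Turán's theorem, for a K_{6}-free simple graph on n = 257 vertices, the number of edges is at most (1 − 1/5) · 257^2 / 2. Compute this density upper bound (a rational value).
Turán density bound = (4/5) · 257^2/2 = 132098/5 ≈ 26419.6

Turán's theorem: ex(n, K_{r+1}) is achieved by the complete r-partite Turán graph T(n, r) with parts as balanced as possible, and is at most (1 − 1/r) · n^2/2. For r = 5, n = 257: the density bound is (4/5) · 66049/2 = 132098/5 ≈ 26419.6. The integer-valued extremum is e(T(257, 5)) = 26419, which is strictly less than the density bound 132098/5 since 5 ∤ 257 (the parts of T(257, 5) cannot all be equal).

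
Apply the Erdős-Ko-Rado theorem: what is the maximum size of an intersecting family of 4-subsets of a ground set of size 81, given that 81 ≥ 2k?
max |F| = C(80, 3) = 82160

Erdős-Ko-Rado (1961): when n ≥ 2k, max |F| = C(n−1, k−1). The bound is attained by the star {A : i ∈ A} for any fixed i ∈ [n]. Here C(81−1, 4−1) = C(80, 3) = 82160.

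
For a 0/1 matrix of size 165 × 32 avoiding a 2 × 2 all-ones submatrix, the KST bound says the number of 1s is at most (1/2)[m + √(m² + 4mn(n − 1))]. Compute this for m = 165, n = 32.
z(165, 32; 2, 2) ≤ (1/2)[165 + √(165² + 4·165·32·31)] = (1/2)[165 + √681945] = 495.3998

Kővári–Sós–Turán: let r_1, ..., r_165 be the row sums and z = Σ r_i the total number of 1s. Each pair of columns can share at most one row with both entries 1 (else a 2×2 all-ones block appears), so Σ_i C(r_i, 2) ≤ C(32, 2) = 496. By convexity Σ_i C(r_i, 2) ≥ 165·C(z/165, 2) = z(z − 165)/(2·165), giving z² − 165z − 165·32·31 ≤ 0 and hence z ≤ (1/2)[165 + √(27225 + 4·163680)] = (1/2)[165 + √681945] ≈ (1/2)(165 + 825.7996) = 495.3998.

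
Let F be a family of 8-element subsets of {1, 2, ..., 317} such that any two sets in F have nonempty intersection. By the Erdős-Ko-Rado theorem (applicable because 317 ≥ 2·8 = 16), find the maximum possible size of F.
max |F| = C(316, 7) = 58387215274440

Erdős-Ko-Rado (1961): when n ≥ 2k, max |F| = C(n−1, k−1). The bound is attained by the star {A : i ∈ A} for any fixed i ∈ [n]. Here C(317−1, 8−1) = C(316, 7) = 58387215274440.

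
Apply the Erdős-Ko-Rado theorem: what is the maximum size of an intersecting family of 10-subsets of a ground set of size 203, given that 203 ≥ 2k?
max |F| = C(202, 9) = 1287927140349850

Erdős-Ko-Rado (1961): when n ≥ 2k, max |F| = C(n−1, k−1). The bound is attained by the star {A : i ∈ A} for any fixed i ∈ [n]. Here C(203−1, 10−1) = C(202, 9) = 1287927140349850.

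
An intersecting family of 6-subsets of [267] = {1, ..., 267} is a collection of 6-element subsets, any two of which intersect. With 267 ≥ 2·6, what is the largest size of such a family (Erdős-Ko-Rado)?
max |F| = C(266, 5) = 10685804668

The Erdős-Ko-Rado theorem states: for n ≥ 2k, an intersecting family of k-subsets of an n-element set has size at most C(n − 1, k − 1), with equality for 'star' families {A ⊆ [n] : |A| = k, i ∈ A} (fix an element i). For n = 267, k = 6: C(266, 5) = 10685804668.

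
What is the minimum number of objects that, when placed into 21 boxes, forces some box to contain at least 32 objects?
n = (32 − 1)·21 + 1 = 652

By the generalised pigeonhole principle, to guarantee some box contains ≥ r objects we need more than (r − 1) · k objects total. Threshold: n = (r − 1) · k + 1. With r = 32 and k = 21: n = 31 · 21 + 1 = 651 + 1 = 652. For n = 651 = 31 · 21, we can put exactly 31 objects in every box, avoiding 32 in any single one — so 652 is tight.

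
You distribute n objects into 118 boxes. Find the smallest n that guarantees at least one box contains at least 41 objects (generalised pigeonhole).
n = (41 − 1)·118 + 1 = 4721

By the generalised pigeonhole principle, to guarantee some box contains ≥ r objects we need more than (r − 1) · k objects total. Threshold: n = (r − 1) · k + 1. With r = 41 and k = 118: n = 40 · 118 + 1 = 4720 + 1 = 4721. For n = 4720 = 40 · 118, we can put exactly 40 objects in every box, avoiding 41 in any single one — so 4721 is tight.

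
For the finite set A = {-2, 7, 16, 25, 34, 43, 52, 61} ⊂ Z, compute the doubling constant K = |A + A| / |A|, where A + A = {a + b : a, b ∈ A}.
K = |A + A| / |A| = 15/8

Enumerate A + A = {a + b : a, b ∈ A}. With |A| = 8, there are |A|^2 = 64 ordered sum pairs; collecting distinct values, A + A = {-4, 5, 14, 23, 32, 41, 50, 59, 68, 77, 86, 95, 104, 113, 122}, so |A + A| = 15. Thus K = 15/8. Here |A + A| = 2|A| − 1 = 15, the minimum possible — so K = 15/8 is minimal, which holds iff A is an arithmetic progression.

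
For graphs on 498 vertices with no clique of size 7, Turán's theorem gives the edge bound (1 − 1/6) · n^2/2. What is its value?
Turán density bound = (5/6) · 498^2/2 = 103335

Turán's theorem: ex(n, K_{r+1}) is achieved by the complete r-partite Turán graph T(n, r) with parts as balanced as possible, and is at most (1 − 1/r) · n^2/2. For r = 6, n = 498: the density bound is (5/6) · 248004/2 = 103335. Since 6 ∣ 498, the Turán graph T(498, 6) has parts of equal size 83, and its edge count e(T(498, 6)) = 103335 attains the density bound exactly.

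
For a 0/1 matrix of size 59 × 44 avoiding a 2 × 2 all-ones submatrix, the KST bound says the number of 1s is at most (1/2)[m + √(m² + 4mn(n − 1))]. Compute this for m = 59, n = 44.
z(59, 44; 2, 2) ≤ (1/2)[59 + √(59² + 4·59·44·43)] = (1/2)[59 + √449993] = 364.9076

Kővári–Sós–Turán: let r_1, ..., r_59 be the row sums and z = Σ r_i the total number of 1s. Each pair of columns can share at most one row with both entries 1 (else a 2×2 all-ones block appears), so Σ_i C(r_i, 2) ≤ C(44, 2) = 946. By convexity Σ_i C(r_i, 2) ≥ 59·C(z/59, 2) = z(z − 59)/(2·59), giving z² − 59z − 59·44·43 ≤ 0 and hence z ≤ (1/2)[59 + √(3481 + 4·111628)] = (1/2)[59 + √449993] ≈ (1/2)(59 + 670.8152) = 364.9076.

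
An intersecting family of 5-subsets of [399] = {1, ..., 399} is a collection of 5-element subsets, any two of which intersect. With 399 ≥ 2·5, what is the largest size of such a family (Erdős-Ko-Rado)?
max |F| = C(398, 4) = 1029804105

The Erdős-Ko-Rado theorem states: for n ≥ 2k, an intersecting family of k-subsets of an n-element set has size at most C(n − 1, k − 1), with equality for 'star' families {A ⊆ [n] : |A| = k, i ∈ A} (fix an element i). For n = 399, k = 5: C(398, 4) = 1029804105.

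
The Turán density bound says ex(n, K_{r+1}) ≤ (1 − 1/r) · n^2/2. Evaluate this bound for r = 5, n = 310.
Turán density bound = (4/5) · 310^2/2 = 38440

Turán's theorem: ex(n, K_{r+1}) is achieved by the complete r-partite Turán graph T(n, r) with parts as balanced as possible, and is at most (1 − 1/r) · n^2/2. For r = 5, n = 310: the density bound is (4/5) · 96100/2 = 38440. Since 5 ∣ 310, the Turán graph T(310, 5) has parts of equal size 62, and its edge count e(T(310, 5)) = 38440 attains the density bound exactly.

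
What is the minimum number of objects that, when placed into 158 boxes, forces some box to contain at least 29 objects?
n = (29 − 1)·158 + 1 = 4425

By the generalised pigeonhole principle, to guarantee some box contains ≥ r objects we need more than (r − 1) · k objects total. Threshold: n = (r − 1) · k + 1. With r = 29 and k = 158: n = 28 · 158 + 1 = 4424 + 1 = 4425. For n = 4424 = 28 · 158, we can put exactly 28 objects in every box, avoiding 29 in any single one — so 4425 is tight.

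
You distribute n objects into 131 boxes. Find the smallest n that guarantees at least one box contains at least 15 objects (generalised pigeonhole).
n = (15 − 1)·131 + 1 = 1835

By the generalised pigeonhole principle, to guarantee some box contains ≥ r objects we need more than (r − 1) · k objects total. Threshold: n = (r − 1) · k + 1. With r = 15 and k = 131: n = 14 · 131 + 1 = 1834 + 1 = 1835. For n = 1834 = 14 · 131, we can put exactly 14 objects in every box, avoiding 15 in any single one — so 1835 is tight.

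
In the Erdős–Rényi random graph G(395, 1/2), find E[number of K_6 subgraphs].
E[# K_6] = C(395, 6) · (1/2)^C(6, 2) = 5077860934510 / 2^15 = 2538930467255/16384 ≈ 154964017.776794

For each 6-subset S of vertices (there are C(395, 6) = 5077860934510 such S), let X_S = 1 if S induces a K_6 (all C(6, 2) = 15 edges present). Then P(X_S = 1) = (1/2)^15 = 1/32768. By linearity of expectation, E[# K_6] = C(395, 6) · (1/2)^15 = 5077860934510 / 32768 = 2538930467255/16384 ≈ 154964017.776794.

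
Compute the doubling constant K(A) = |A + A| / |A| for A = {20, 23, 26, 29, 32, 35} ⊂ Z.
K = |A + A| / |A| = 11/6

Enumerate A + A = {a + b : a, b ∈ A}. With |A| = 6, there are |A|^2 = 36 ordered sum pairs; collecting distinct values, A + A = {40, 43, 46, 49, 52, 55, 58, 61, 64, 67, 70}, so |A + A| = 11. Thus K = 11/6. Here |A + A| = 2|A| − 1 = 11, the minimum possible — so K = 11/6 is minimal, which holds iff A is an arithmetic progression.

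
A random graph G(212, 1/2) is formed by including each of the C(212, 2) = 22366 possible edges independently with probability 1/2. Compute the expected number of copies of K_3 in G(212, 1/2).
E[# K_3] = C(212, 3) · (1/2)^C(3, 2) = 1565620 / 2^3 = 391405/2 = 195702.5

For each 3-subset S of vertices (there are C(212, 3) = 1565620 such S), let X_S = 1 if S induces a K_3 (all C(3, 2) = 3 edges present). Then P(X_S = 1) = (1/2)^3 = 1/8. By linearity of expectation, E[# K_3] = C(212, 3) · (1/2)^3 = 1565620 / 8 = 391405/2 = 195702.5.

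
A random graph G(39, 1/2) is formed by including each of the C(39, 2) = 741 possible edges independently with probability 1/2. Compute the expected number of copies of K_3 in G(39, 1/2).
E[# K_3] = C(39, 3) · (1/2)^C(3, 2) = 9139 / 2^3 = 1142.375

For each 3-subset S of vertices (there are C(39, 3) = 9139 such S), let X_S = 1 if S induces a K_3 (all C(3, 2) = 3 edges present). Then P(X_S = 1) = (1/2)^3 = 1/8. By linearity of expectation, E[# K_3] = C(39, 3) · (1/2)^3 = 9139 / 8 = 1142.375.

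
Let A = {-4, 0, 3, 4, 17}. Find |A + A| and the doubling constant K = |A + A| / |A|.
K = |A + A| / |A| = 14/5

Enumerate A + A = {a + b : a, b ∈ A}. With |A| = 5, there are |A|^2 = 25 ordered sum pairs; collecting distinct values, A + A = {-8, -4, -1, 0, 3, 4, 6, 7, 8, 13, 17, 20, 21, 34}, so |A + A| = 14. Thus K = 14/5. For comparison, the minimum possible |A + A| over all 5-element sets is 2·5 − 1 = 9 (so min K = 9/5), attained only by arithmetic progressions.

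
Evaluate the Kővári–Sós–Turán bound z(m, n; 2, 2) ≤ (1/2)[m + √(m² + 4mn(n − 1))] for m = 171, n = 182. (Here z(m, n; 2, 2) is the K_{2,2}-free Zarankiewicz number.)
z(171, 182; 2, 2) ≤ (1/2)[171 + √(171² + 4·171·182·181)] = (1/2)[171 + √22561569] = 2460.451

Kővári–Sós–Turán: let r_1, ..., r_171 be the row sums and z = Σ r_i the total number of 1s. Each pair of columns can share at most one row with both entries 1 (else a 2×2 all-ones block appears), so Σ_i C(r_i, 2) ≤ C(182, 2) = 16471. By convexity Σ_i C(r_i, 2) ≥ 171·C(z/171, 2) = z(z − 171)/(2·171), giving z² − 171z − 171·182·181 ≤ 0 and hence z ≤ (1/2)[171 + √(29241 + 4·5633082)] = (1/2)[171 + √22561569] ≈ (1/2)(171 + 4749.902) = 2460.451.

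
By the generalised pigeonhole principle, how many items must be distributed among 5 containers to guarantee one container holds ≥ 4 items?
n = (4 − 1)·5 + 1 = 16

By the generalised pigeonhole principle, to guarantee some box contains ≥ r objects we need more than (r − 1) · k objects total. Threshold: n = (r − 1) · k + 1. With r = 4 and k = 5: n = 3 · 5 + 1 = 15 + 1 = 16. For n = 15 = 3 · 5, we can put exactly 3 objects in every box, avoiding 4 in any single one — so 16 is tight.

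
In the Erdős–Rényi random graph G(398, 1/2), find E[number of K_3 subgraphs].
E[# K_3] = C(398, 3) · (1/2)^C(3, 2) = 10428396 / 2^3 = 2607099/2 = 1303549.5

For each 3-subset S of vertices (there are C(398, 3) = 10428396 such S), let X_S = 1 if S induces a K_3 (all C(3, 2) = 3 edges present). Then P(X_S = 1) = (1/2)^3 = 1/8. By linearity of expectation, E[# K_3] = C(398, 3) · (1/2)^3 = 10428396 / 8 = 2607099/2 = 1303549.5.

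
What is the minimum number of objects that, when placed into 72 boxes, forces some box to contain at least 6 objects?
n = (6 − 1)·72 + 1 = 361

By the generalised pigeonhole principle, to guarantee some box contains ≥ r objects we need more than (r − 1) · k objects total. Threshold: n = (r − 1) · k + 1. With r = 6 and k = 72: n = 5 · 72 + 1 = 360 + 1 = 361. For n = 360 = 5 · 72, we can put exactly 5 objects in every box, avoiding 6 in any single one — so 361 is tight.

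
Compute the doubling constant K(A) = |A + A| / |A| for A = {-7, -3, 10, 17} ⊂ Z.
K = |A + A| / |A| = 10/4 = 5/2

Enumerate A + A = {a + b : a, b ∈ A}. With |A| = 4, there are |A|^2 = 16 ordered sum pairs; collecting distinct values, A + A = {-14, -10, -6, 3, 7, 10, 14, 20, 27, 34}, so |A + A| = 10. Thus K = 10/4 = 5/2. For comparison, the minimum possible |A + A| over all 4-element sets is 2·4 − 1 = 7 (so min K = 7/4), attained only by arithmetic progressions.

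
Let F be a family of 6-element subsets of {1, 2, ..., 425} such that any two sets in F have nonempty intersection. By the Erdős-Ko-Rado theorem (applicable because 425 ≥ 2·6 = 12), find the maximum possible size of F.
max |F| = C(424, 5) = 111524122584

The Erdős-Ko-Rado theorem states: for n ≥ 2k, an intersecting family of k-subsets of an n-element set has size at most C(n − 1, k − 1), with equality for 'star' families {A ⊆ [n] : |A| = k, i ∈ A} (fix an element i). For n = 425, k = 6: C(424, 5) = 111524122584.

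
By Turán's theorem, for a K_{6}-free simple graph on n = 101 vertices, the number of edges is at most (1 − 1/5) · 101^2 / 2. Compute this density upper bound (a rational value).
Turán density bound = (4/5) · 101^2/2 = 20402/5 ≈ 4080.4

Turán's theorem: ex(n, K_{r+1}) is achieved by the complete r-partite Turán graph T(n, r) with parts as balanced as possible, and is at most (1 − 1/r) · n^2/2. For r = 5, n = 101: the density bound is (4/5) · 10201/2 = 20402/5 ≈ 4080.4. The integer-valued extremum is e(T(101, 5)) = 4080, which is strictly less than the density bound 20402/5 since 5 ∤ 101 (the parts of T(101, 5) cannot all be equal).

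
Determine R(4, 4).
R(4, 4) = 18

Lower bound: an explicit 2-colouring of K_{17} (typically a Paley-type or other structured construction) avoids a red K_4 and a blue K_4, showing R(4, 4) > 17.
Upper bound: the Erdős–Szekeres recurrence R(r, t') ≤ R(r−1, t') + R(r, t'−1) yields R(4, 4) ≤ 18.
Hence R(4, 4) = 18.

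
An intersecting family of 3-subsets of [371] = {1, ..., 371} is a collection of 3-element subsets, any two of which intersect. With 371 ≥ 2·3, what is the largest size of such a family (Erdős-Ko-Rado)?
max |F| = C(370, 2) = 68265

Erdős-Ko-Rado (1961): when n ≥ 2k, max |F| = C(n−1, k−1). The bound is attained by the star {A : i ∈ A} for any fixed i ∈ [n]. Here C(371−1, 3−1) = C(370, 2) = 68265.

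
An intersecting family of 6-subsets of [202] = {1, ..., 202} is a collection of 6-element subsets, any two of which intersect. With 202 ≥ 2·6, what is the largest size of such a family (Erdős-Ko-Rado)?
max |F| = C(201, 5) = 2600334990

The Erdős-Ko-Rado theorem states: for n ≥ 2k, an intersecting family of k-subsets of an n-element set has size at most C(n − 1, k − 1), with equality for 'star' families {A ⊆ [n] : |A| = k, i ∈ A} (fix an element i). For n = 202, k = 6: C(201, 5) = 2600334990.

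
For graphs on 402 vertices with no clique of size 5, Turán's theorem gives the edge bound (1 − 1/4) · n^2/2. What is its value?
Turán density bound = (3/4) · 402^2/2 = 121203/2 ≈ 60601.5

Turán's theorem: ex(n, K_{r+1}) is achieved by the complete r-partite Turán graph T(n, r) with parts as balanced as possible, and is at most (1 − 1/r) · n^2/2. For r = 4, n = 402: the density bound is (3/4) · 161604/2 = 121203/2 ≈ 60601.5. The integer-valued extremum is e(T(402, 4)) = 60601, which is strictly less than the density bound 121203/2 since 4 ∤ 402 (the parts of T(402, 4) cannot all be equal).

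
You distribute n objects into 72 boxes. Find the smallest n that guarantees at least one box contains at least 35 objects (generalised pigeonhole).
n = (35 − 1)·72 + 1 = 2449

By the generalised pigeonhole principle, to guarantee some box contains ≥ r objects we need more than (r − 1) · k objects total. Threshold: n = (r − 1) · k + 1. With r = 35 and k = 72: n = 34 · 72 + 1 = 2448 + 1 = 2449. For n = 2448 = 34 · 72, we can put exactly 34 objects in every box, avoiding 35 in any single one — so 2449 is tight.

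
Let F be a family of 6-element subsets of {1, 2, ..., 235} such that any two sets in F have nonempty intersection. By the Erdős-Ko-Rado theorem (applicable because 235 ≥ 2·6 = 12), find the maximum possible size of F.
max |F| = C(234, 5) = 5600390796

Erdős-Ko-Rado (1961): when n ≥ 2k, max |F| = C(n−1, k−1). The bound is attained by the star {A : i ∈ A} for any fixed i ∈ [n]. Here C(235−1, 6−1) = C(234, 5) = 5600390796.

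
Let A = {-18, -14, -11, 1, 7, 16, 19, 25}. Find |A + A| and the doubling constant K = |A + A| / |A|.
K = |A + A| / |A| = 30/8 = 15/4

Enumerate A + A = {a + b : a, b ∈ A}. With |A| = 8, there are |A|^2 = 64 ordered sum pairs; collecting distinct values, A + A = {-36, -32, -29, -28, -25, -22, -17, -13, -11, -10, -7, -4, -2, 1, 2, 5, 7, 8, 11, 14, 17, 20, 23, 26, 32, 35, 38, 41, 44, 50}, so |A + A| = 30. Thus K = 30/8 = 15/4. For comparison, the minimum possible |A + A| over all 8-element sets is 2·8 − 1 = 15 (so min K = 15/8), attained only by arithmetic progressions.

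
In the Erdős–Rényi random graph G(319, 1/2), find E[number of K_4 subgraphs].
E[# K_4] = C(319, 4) · (1/2)^C(4, 2) = 423402001 / 2^6 = 6615656.265625

For each 4-subset S of vertices (there are C(319, 4) = 423402001 such S), let X_S = 1 if S induces a K_4 (all C(4, 2) = 6 edges present). Then P(X_S = 1) = (1/2)^6 = 1/64. By linearity of expectation, E[# K_4] = C(319, 4) · (1/2)^6 = 423402001 / 64 = 6615656.265625.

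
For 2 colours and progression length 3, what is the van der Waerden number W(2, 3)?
W(2, 3) = 9

Lower bound: the 2-colouring RRBBRRBB of {1, ..., 8} (R at positions {1, 2, 5, 6}, B at {3, 4, 7, 8}) contains no monochromatic 3-term AP, so W(2, 3) > 8. Upper bound: a case analysis on any 2-colouring of {1, ..., 9} forces such an AP. Hence W(2, 3) = 9.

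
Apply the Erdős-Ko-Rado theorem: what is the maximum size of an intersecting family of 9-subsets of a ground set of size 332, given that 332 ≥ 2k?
max |F| = C(331, 8) = 3281594202668925

Erdős-Ko-Rado (1961): when n ≥ 2k, max |F| = C(n−1, k−1). The bound is attained by the star {A : i ∈ A} for any fixed i ∈ [n]. Here C(332−1, 9−1) = C(331, 8) = 3281594202668925.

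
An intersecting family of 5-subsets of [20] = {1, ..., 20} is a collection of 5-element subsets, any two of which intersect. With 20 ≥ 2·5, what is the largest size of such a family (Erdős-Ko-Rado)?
max |F| = C(19, 4) = 3876

The Erdős-Ko-Rado theorem states: for n ≥ 2k, an intersecting family of k-subsets of an n-element set has size at most C(n − 1, k − 1), with equality for 'star' families {A ⊆ [n] : |A| = k, i ∈ A} (fix an element i). For n = 20, k = 5: C(19, 4) = 3876.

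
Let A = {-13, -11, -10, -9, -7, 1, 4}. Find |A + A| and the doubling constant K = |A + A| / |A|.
K = |A + A| / |A| = 22/7

Enumerate A + A = {a + b : a, b ∈ A}. With |A| = 7, there are |A|^2 = 49 ordered sum pairs; collecting distinct values, A + A = {-26, -24, -23, -22, -21, -20, -19, -18, -17, -16, -14, -12, -10, -9, -8, -7, -6, -5, -3, 2, 5, 8}, so |A + A| = 22. Thus K = 22/7. For comparison, the minimum possible |A + A| over all 7-element sets is 2·7 − 1 = 13 (so min K = 13/7), attained only by arithmetic progressions.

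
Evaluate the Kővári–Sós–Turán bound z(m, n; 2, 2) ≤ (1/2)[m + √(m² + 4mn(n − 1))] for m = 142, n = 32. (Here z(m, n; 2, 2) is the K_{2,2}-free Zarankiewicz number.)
z(142, 32; 2, 2) ≤ (1/2)[142 + √(142² + 4·142·32·31)] = (1/2)[142 + √583620] = 452.9751

Kővári–Sós–Turán: let r_1, ..., r_142 be the row sums and z = Σ r_i the total number of 1s. Each pair of columns can share at most one row with both entries 1 (else a 2×2 all-ones block appears), so Σ_i C(r_i, 2) ≤ C(32, 2) = 496. By convexity Σ_i C(r_i, 2) ≥ 142·C(z/142, 2) = z(z − 142)/(2·142), giving z² − 142z − 142·32·31 ≤ 0 and hence z ≤ (1/2)[142 + √(20164 + 4·140864)] = (1/2)[142 + √583620] ≈ (1/2)(142 + 763.9503) = 452.9751.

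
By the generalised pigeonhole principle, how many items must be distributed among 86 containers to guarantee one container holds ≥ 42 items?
n = (42 − 1)·86 + 1 = 3527

By the generalised pigeonhole principle, to guarantee some box contains ≥ r objects we need more than (r − 1) · k objects total. Threshold: n = (r − 1) · k + 1. With r = 42 and k = 86: n = 41 · 86 + 1 = 3526 + 1 = 3527. For n = 3526 = 41 · 86, we can put exactly 41 objects in every box, avoiding 42 in any single one — so 3527 is tight.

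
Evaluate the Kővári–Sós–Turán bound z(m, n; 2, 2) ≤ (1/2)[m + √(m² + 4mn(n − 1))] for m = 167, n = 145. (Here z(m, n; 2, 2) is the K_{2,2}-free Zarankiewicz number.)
z(167, 145; 2, 2) ≤ (1/2)[167 + √(167² + 4·167·145·144)] = (1/2)[167 + √13975729] = 1952.7063

Kővári–Sós–Turán: let r_1, ..., r_167 be the row sums and z = Σ r_i the total number of 1s. Each pair of columns can share at most one row with both entries 1 (else a 2×2 all-ones block appears), so Σ_i C(r_i, 2) ≤ C(145, 2) = 10440. By convexity Σ_i C(r_i, 2) ≥ 167·C(z/167, 2) = z(z − 167)/(2·167), giving z² − 167z − 167·145·144 ≤ 0 and hence z ≤ (1/2)[167 + √(27889 + 4·3486960)] = (1/2)[167 + √13975729] ≈ (1/2)(167 + 3738.4126) = 1952.7063.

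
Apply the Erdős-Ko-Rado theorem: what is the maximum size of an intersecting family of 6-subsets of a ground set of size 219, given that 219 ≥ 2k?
max |F| = C(218, 5) = 3917788308

Erdős-Ko-Rado (1961): when n ≥ 2k, max |F| = C(n−1, k−1). The bound is attained by the star {A : i ∈ A} for any fixed i ∈ [n]. Here C(219−1, 6−1) = C(218, 5) = 3917788308.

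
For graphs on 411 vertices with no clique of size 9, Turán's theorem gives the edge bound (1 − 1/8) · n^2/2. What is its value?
Turán density bound = (7/8) · 411^2/2 = 1182447/16 ≈ 73902.9375

Turán's theorem: ex(n, K_{r+1}) is achieved by the complete r-partite Turán graph T(n, r) with parts as balanced as possible, and is at most (1 − 1/r) · n^2/2. For r = 8, n = 411: the density bound is (7/8) · 168921/2 = 1182447/16 ≈ 73902.9375. The integer-valued extremum is e(T(411, 8)) = 73902, which is strictly less than the density bound 1182447/16 since 8 ∤ 411 (the parts of T(411, 8) cannot all be equal).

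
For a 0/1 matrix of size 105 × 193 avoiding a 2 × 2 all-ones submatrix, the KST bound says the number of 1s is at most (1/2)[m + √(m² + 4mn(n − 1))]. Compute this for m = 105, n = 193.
z(105, 193; 2, 2) ≤ (1/2)[105 + √(105² + 4·105·193·192)] = (1/2)[105 + √15574545] = 2025.7299

Kővári–Sós–Turán: let r_1, ..., r_105 be the row sums and z = Σ r_i the total number of 1s. Each pair of columns can share at most one row with both entries 1 (else a 2×2 all-ones block appears), so Σ_i C(r_i, 2) ≤ C(193, 2) = 18528. By convexity Σ_i C(r_i, 2) ≥ 105·C(z/105, 2) = z(z − 105)/(2·105), giving z² − 105z − 105·193·192 ≤ 0 and hence z ≤ (1/2)[105 + √(11025 + 4·3890880)] = (1/2)[105 + √15574545] ≈ (1/2)(105 + 3946.4598) = 2025.7299.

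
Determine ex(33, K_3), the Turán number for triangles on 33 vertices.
ex(33, K_3) = ⌊33^2/4⌋ = 272

Mantel (1907): a triangle-free graph on n vertices has at most ⌊n^2/4⌋ edges, with equality for the complete bipartite graph K_{⌊n/2⌋, ⌈n/2⌉}. For n = 33: ⌊33^2/4⌋ = ⌊1089/4⌋ = 272. The extremal graph is K_{16, 17}, which has 16·17 = 272 edges.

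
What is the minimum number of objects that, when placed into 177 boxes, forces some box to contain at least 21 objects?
n = (21 − 1)·177 + 1 = 3541

By the generalised pigeonhole principle, to guarantee some box contains ≥ r objects we need more than (r − 1) · k objects total. Threshold: n = (r − 1) · k + 1. With r = 21 and k = 177: n = 20 · 177 + 1 = 3540 + 1 = 3541. For n = 3540 = 20 · 177, we can put exactly 20 objects in every box, avoiding 21 in any single one — so 3541 is tight.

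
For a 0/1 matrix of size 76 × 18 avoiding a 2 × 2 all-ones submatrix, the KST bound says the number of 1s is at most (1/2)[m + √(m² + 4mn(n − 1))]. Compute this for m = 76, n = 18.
z(76, 18; 2, 2) ≤ (1/2)[76 + √(76² + 4·76·18·17)] = (1/2)[76 + √98800] = 195.1623

Kővári–Sós–Turán: let r_1, ..., r_76 be the row sums and z = Σ r_i the total number of 1s. Each pair of columns can share at most one row with both entries 1 (else a 2×2 all-ones block appears), so Σ_i C(r_i, 2) ≤ C(18, 2) = 153. By convexity Σ_i C(r_i, 2) ≥ 76·C(z/76, 2) = z(z − 76)/(2·76), giving z² − 76z − 76·18·17 ≤ 0 and hence z ≤ (1/2)[76 + √(5776 + 4·23256)] = (1/2)[76 + √98800] ≈ (1/2)(76 + 314.3247) = 195.1623.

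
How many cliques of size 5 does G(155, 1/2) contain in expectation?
E[# K_5] = C(155, 5) · (1/2)^C(5, 2) = 698526906 / 2^10 = 349263453/512 ≈ 682155.181641

For each 5-subset S of vertices (there are C(155, 5) = 698526906 such S), let X_S = 1 if S induces a K_5 (all C(5, 2) = 10 edges present). Then P(X_S = 1) = (1/2)^10 = 1/1024. By linearity of expectation, E[# K_5] = C(155, 5) · (1/2)^10 = 698526906 / 1024 = 349263453/512 ≈ 682155.181641.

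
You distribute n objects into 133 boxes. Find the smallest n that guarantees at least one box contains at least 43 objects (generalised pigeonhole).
n = (43 − 1)·133 + 1 = 5587

By the generalised pigeonhole principle, to guarantee some box contains ≥ r objects we need more than (r − 1) · k objects total. Threshold: n = (r − 1) · k + 1. With r = 43 and k = 133: n = 42 · 133 + 1 = 5586 + 1 = 5587. For n = 5586 = 42 · 133, we can put exactly 42 objects in every box, avoiding 43 in any single one — so 5587 is tight.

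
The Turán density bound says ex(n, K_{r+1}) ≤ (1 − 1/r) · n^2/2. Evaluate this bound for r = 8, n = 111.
Turán density bound = (7/8) · 111^2/2 = 86247/16 ≈ 5390.4375

Turán's theorem: ex(n, K_{r+1}) is achieved by the complete r-partite Turán graph T(n, r) with parts as balanced as possible, and is at most (1 − 1/r) · n^2/2. For r = 8, n = 111: the density bound is (7/8) · 12321/2 = 86247/16 ≈ 5390.4375. The integer-valued extremum is e(T(111, 8)) = 5390, which is strictly less than the density bound 86247/16 since 8 ∤ 111 (the parts of T(111, 8) cannot all be equal).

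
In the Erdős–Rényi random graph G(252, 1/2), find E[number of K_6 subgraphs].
E[# K_6] = C(252, 6) · (1/2)^C(6, 2) = 334988390100 / 2^15 = 83747097525/8192 ≈ 10223034.365845

For each 6-subset S of vertices (there are C(252, 6) = 334988390100 such S), let X_S = 1 if S induces a K_6 (all C(6, 2) = 15 edges present). Then P(X_S = 1) = (1/2)^15 = 1/32768. By linearity of expectation, E[# K_6] = C(252, 6) · (1/2)^15 = 334988390100 / 32768 = 83747097525/8192 ≈ 10223034.365845.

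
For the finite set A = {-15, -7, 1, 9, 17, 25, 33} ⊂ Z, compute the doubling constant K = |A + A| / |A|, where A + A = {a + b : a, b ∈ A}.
K = |A + A| / |A| = 13/7

Enumerate A + A = {a + b : a, b ∈ A}. With |A| = 7, there are |A|^2 = 49 ordered sum pairs; collecting distinct values, A + A = {-30, -22, -14, -6, 2, 10, 18, 26, 34, 42, 50, 58, 66}, so |A + A| = 13. Thus K = 13/7. Here |A + A| = 2|A| − 1 = 13, the minimum possible — so K = 13/7 is minimal, which holds iff A is an arithmetic progression.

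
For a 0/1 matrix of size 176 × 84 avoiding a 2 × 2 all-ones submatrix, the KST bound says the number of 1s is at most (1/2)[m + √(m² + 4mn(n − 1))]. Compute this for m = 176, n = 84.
z(176, 84; 2, 2) ≤ (1/2)[176 + √(176² + 4·176·84·83)] = (1/2)[176 + √4939264] = 1199.2227

Kővári–Sós–Turán: let r_1, ..., r_176 be the row sums and z = Σ r_i the total number of 1s. Each pair of columns can share at most one row with both entries 1 (else a 2×2 all-ones block appears), so Σ_i C(r_i, 2) ≤ C(84, 2) = 3486. By convexity Σ_i C(r_i, 2) ≥ 176·C(z/176, 2) = z(z − 176)/(2·176), giving z² − 176z − 176·84·83 ≤ 0 and hence z ≤ (1/2)[176 + √(30976 + 4·1227072)] = (1/2)[176 + √4939264] ≈ (1/2)(176 + 2222.4455) = 1199.2227.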